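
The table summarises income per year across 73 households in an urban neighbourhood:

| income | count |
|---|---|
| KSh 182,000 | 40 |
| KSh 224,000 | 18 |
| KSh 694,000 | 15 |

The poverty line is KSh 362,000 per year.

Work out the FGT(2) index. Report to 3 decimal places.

Poor units: 40×KSh 182,000, 18×KSh 224,000 (q = 58 of N = 73).
Relative gaps: (362000−182000)/362000 = 0.4972 (×40); (362000−224000)/362000 = 0.3812 (×18).
Squared: 0.2472 (×40); 0.1453 (×18).
Sum = 12.505662; P₂ = 12.505662 / 73 = 0.171.

0.171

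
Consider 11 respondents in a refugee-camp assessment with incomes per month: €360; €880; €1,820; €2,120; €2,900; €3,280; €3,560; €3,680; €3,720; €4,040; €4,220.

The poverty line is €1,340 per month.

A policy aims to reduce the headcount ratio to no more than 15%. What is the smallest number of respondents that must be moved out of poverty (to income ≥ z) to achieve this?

1

2 of the 11 respondents are poor, so H = 2/11 = 0.182.
A headcount ratio of at most 15% allows at most ⌊0.15 × 11⌋ = 1 poor respondents.
So at least 2 − 1 = 1 must be lifted.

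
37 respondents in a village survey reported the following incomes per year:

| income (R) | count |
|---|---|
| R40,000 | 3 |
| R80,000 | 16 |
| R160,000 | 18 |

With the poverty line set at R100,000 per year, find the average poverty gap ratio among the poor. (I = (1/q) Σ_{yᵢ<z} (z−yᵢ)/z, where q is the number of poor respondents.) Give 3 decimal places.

0.263

Below z: 3×R40,000, 16×R80,000 (q = 19 of N = 37).
Shortfall ratios (z−y)/z: 0.6000 (×3), 0.2000 (×16); sum = 5.000000.
The income-gap ratio divides by q (the poor only): 5.000000 / 19 = 0.263.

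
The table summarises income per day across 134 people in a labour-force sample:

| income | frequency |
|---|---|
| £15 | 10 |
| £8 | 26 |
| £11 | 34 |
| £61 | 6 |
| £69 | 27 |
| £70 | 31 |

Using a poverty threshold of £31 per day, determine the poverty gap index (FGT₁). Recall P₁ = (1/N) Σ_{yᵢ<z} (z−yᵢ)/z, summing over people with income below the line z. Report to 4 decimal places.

0.3462

Below z: 26×£8, 34×£11, 10×£15 (q = 70 of N = 134).
Normalized shortfalls: (31−8)/31 = 0.7419 (×26); (31−11)/31 = 0.6452 (×34); (31−15)/31 = 0.5161 (×10).
Sum of shortfalls = 46.387097; P₁ averages over all N: 46.387097 / 134 = 0.3462.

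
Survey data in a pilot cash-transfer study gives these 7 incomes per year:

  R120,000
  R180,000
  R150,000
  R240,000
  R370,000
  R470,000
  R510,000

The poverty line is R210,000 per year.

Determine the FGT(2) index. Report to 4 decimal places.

0.0408

Below the line: R120,000, R150,000, R180,000 (q = 3 of N = 7).
Relative gaps: (210000−120000)/210000 = 0.4286; (210000−150000)/210000 = 0.2857; (210000−180000)/210000 = 0.1429.
Squared: 0.1837; 0.0816; 0.0204.
Sum = 0.285714; P₂ = 0.285714 / 7 = 0.0408.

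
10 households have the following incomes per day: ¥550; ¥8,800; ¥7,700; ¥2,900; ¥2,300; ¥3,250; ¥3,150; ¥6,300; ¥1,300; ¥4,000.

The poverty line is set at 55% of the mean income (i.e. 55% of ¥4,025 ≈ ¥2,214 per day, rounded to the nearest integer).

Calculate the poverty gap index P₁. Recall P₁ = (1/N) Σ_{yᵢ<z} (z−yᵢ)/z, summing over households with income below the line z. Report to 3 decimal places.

0.116

Below the line: ¥550, ¥1,300 (q = 2 of N = 10).
Shortfall ratios: (2214−550)/2214 = 0.7516; (2214−1300)/2214 = 0.4128.
Σ = 1.164408. Dividing by the full population N = 10 gives P₁ = 0.116.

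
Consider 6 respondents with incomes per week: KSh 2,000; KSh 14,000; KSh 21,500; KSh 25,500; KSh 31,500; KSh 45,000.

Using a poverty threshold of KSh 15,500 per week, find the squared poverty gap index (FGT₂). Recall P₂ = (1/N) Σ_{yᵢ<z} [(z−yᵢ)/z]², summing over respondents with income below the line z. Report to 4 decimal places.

Incomes under z: KSh 2,000, KSh 14,000 (q = 2 of N = 6).
Gap ratios (z−y)/z: (15500−2000)/15500 = 0.8710; (15500−14000)/15500 = 0.0968.
Squared: 0.7586; 0.0094.
Sum = 0.767950; P₂ = 0.767950 / 6 = 0.1280.

0.1280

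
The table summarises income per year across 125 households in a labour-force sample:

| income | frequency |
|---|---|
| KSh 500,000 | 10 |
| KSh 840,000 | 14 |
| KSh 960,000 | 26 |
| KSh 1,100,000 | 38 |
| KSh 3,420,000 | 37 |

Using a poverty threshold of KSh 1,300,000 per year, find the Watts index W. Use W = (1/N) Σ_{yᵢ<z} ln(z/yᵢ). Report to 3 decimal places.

Below z: 10×KSh 500,000, 14×KSh 840,000, 26×KSh 960,000, 38×KSh 1,100,000 (q = 88 of N = 125).
ln(z/y) terms: ln(1300000/500000) = 0.9555 (×10); ln(1300000/840000) = 0.4367 (×14); ln(1300000/960000) = 0.3032 (×26); ln(1300000/1100000) = 0.1671 (×38).
W = 29.900060 / 125 = 0.239.

0.239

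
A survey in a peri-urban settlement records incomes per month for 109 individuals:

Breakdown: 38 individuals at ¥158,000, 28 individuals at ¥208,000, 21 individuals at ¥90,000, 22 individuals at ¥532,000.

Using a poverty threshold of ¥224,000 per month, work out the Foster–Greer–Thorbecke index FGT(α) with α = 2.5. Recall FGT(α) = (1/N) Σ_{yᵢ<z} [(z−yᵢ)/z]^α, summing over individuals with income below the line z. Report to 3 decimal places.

0.070

Poor units: 21×¥90,000, 38×¥158,000, 28×¥208,000 (q = 87 of N = 109).
Gap ratios (z−y)/z: (224000−90000)/224000 = 0.5982 (×21); (224000−158000)/224000 = 0.2946 (×38); (224000−208000)/224000 = 0.0714 (×28).
Raised to α = 2.5: 0.27678 (×21); 0.04712 (×38); 0.00136 (×28).
Sum = 7.641359; FGT(2.5) = 7.641359 / 109 = 0.070.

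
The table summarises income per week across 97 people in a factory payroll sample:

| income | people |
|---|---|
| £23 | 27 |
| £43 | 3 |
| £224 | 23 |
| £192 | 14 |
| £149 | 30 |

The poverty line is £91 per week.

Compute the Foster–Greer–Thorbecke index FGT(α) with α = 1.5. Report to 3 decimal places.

0.192

Poor units: 27×£23, 3×£43 (q = 30 of N = 97).
Normalized shortfalls: (91−23)/91 = 0.7473 (×27); (91−43)/91 = 0.5275 (×3).
Raised to α = 1.5: 0.64595 (×27); 0.38309 (×3).
Sum = 18.590013; FGT(1.5) = 18.590013 / 97 = 0.192.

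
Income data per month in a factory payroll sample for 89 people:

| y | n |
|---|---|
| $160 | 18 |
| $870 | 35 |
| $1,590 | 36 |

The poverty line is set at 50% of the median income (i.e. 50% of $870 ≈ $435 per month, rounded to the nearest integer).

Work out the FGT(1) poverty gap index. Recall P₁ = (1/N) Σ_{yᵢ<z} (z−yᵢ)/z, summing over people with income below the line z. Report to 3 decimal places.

Incomes under z: 18×$160 (q = 18 of N = 89).
Shortfall ratios: (435−160)/435 = 0.6322 (×18).
Sum of shortfalls = 11.379310; P₁ averages over all N: 11.379310 / 89 = 0.128.

0.128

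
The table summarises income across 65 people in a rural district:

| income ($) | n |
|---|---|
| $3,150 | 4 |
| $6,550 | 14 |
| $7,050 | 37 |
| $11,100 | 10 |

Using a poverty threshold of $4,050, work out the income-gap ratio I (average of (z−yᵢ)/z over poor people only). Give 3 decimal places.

Below z: 4×$3,150 (q = 4 of N = 65).
Shortfall ratios (z−y)/z: 0.2222 (×4); sum = 0.888889.
I averages over the q = 4 poor units only: 0.888889 / 4 = 0.222.

0.222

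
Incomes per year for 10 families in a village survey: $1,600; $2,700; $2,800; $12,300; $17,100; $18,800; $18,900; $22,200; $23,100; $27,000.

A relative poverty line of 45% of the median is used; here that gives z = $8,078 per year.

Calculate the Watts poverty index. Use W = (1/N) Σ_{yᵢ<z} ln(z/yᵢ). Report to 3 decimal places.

0.377

Incomes under z: $1,600, $2,700, $2,800 (q = 3 of N = 10).
Log shortfalls: ln(8078/1600) = 1.6191; ln(8078/2700) = 1.0959; ln(8078/2800) = 1.0595.
W = 3.774558 / 10 = 0.377.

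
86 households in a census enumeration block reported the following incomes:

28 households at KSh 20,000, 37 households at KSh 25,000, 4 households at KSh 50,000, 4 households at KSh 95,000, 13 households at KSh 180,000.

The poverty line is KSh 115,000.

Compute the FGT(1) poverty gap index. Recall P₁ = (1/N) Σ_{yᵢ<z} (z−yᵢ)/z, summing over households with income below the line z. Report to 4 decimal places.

Poor units: 28×KSh 20,000, 37×KSh 25,000, 4×KSh 50,000, 4×KSh 95,000 (q = 73 of N = 86).
Relative gaps: (115000−20000)/115000 = 0.8261 (×28); (115000−25000)/115000 = 0.7826 (×37); (115000−50000)/115000 = 0.5652 (×4); (115000−95000)/115000 = 0.1739 (×4).
Σ = 55.043478. Dividing by the full population N = 86 gives P₁ = 0.6400.

0.6400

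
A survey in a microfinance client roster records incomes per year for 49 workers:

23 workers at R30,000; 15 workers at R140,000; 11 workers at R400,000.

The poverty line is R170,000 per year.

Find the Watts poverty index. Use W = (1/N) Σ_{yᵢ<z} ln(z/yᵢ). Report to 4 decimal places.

0.8736

Below the line: 23×R30,000, 15×R140,000 (q = 38 of N = 49).
Log gaps: ln(170000/30000) = 1.7346 (×23); ln(170000/140000) = 0.1942 (×15).
W = 42.808164 / 49 = 0.8736.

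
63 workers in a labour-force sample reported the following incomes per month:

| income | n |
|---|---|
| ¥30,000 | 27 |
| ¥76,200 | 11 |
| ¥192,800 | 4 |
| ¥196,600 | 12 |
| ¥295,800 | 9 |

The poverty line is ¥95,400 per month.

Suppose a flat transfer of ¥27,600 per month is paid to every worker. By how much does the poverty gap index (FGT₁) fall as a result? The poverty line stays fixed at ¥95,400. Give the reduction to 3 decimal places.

Before: below the line — 27×¥30,000, 11×¥76,200; poverty gap index (FGT₁) = 0.32894.
After the ¥27,600 transfer: below the line — 27×¥57,600; poverty gap index (FGT₁) = 0.16981.
Reduction = 0.32894 − 0.16981 = 0.159.

0.159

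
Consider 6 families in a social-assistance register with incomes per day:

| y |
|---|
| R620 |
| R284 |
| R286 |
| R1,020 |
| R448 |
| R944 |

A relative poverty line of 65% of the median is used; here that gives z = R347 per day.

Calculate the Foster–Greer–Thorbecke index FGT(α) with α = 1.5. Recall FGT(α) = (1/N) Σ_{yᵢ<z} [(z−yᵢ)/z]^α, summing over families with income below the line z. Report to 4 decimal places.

0.0252

Incomes under z: R284, R286 (q = 2 of N = 6).
Normalized shortfalls: (347−284)/347 = 0.1816; (347−286)/347 = 0.1758.
Raised to α = 1.5: 0.07736; 0.07371.
Sum = 0.151066; FGT(1.5) = 0.151066 / 6 = 0.0252.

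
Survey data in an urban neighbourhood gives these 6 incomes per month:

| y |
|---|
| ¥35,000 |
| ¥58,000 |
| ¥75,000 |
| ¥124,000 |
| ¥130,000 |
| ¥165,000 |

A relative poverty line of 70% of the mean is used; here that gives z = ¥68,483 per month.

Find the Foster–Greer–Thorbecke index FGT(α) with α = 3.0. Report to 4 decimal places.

0.0201

Poor units: ¥35,000, ¥58,000 (q = 2 of N = 6).
Relative gaps: (68483−35000)/68483 = 0.4889; (68483−58000)/68483 = 0.1531.
Raised to α = 3.0: 0.11688; 0.00359.
Sum = 0.120463; FGT(3.0) = 0.120463 / 6 = 0.0201.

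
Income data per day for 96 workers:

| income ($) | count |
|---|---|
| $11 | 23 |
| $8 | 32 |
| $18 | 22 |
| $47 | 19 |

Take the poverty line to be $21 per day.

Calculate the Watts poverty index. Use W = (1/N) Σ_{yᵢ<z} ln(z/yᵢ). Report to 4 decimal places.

Below z: 32×$8, 23×$11, 22×$18 (q = 77 of N = 96).
Log shortfalls: ln(21/8) = 0.9651 (×32); ln(21/11) = 0.6466 (×23); ln(21/18) = 0.1542 (×22).
W = 49.146328 / 96 = 0.5119.

0.5119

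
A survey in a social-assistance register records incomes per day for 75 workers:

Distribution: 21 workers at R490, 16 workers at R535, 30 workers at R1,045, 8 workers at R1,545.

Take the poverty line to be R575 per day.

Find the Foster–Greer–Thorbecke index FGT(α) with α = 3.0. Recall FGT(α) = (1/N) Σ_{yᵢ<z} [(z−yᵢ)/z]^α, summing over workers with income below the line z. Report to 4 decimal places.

0.0010

Below z: 21×R490, 16×R535 (q = 37 of N = 75).
Shortfall ratios: (575−490)/575 = 0.1478 (×21); (575−535)/575 = 0.0696 (×16).
Raised to α = 3.0: 0.00323 (×21); 0.00034 (×16).
Sum = 0.073224; FGT(3.0) = 0.073224 / 75 = 0.0010.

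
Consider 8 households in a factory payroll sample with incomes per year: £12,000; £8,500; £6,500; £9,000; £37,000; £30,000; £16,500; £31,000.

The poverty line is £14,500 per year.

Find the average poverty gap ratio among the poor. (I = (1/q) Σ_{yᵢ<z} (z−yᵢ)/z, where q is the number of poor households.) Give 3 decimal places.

Incomes under z: £6,500, £8,500, £9,000, £12,000 (q = 4 of N = 8).
Relative gaps: 0.5517, 0.4138, 0.3793, 0.1724; sum = 1.517241.
I averages over the q = 4 poor units only: 1.517241 / 4 = 0.379.

0.379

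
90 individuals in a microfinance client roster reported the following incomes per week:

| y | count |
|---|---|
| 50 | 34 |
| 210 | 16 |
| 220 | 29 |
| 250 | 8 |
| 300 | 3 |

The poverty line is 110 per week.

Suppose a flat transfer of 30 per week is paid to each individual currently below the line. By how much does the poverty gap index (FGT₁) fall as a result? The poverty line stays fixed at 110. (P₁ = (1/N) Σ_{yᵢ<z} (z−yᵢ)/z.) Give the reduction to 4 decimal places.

0.1030

Before: below the line — 34×50; poverty gap index (FGT₁) = 0.206061.
After the 30 transfer: below the line — 34×80; poverty gap index (FGT₁) = 0.103030.
Reduction = 0.206061 − 0.103030 = 0.1030.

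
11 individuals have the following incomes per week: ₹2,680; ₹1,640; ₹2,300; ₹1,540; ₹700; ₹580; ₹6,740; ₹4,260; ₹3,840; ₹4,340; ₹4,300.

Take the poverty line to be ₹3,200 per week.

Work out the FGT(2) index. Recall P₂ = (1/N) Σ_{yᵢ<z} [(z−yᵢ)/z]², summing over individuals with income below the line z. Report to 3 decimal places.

0.172

Incomes under z: ₹580, ₹700, ₹1,540, ₹1,640, ₹2,300, ₹2,680 (q = 6 of N = 11).
Gap ratios (z−y)/z: (3200−580)/3200 = 0.8187; (3200−700)/3200 = 0.7812; (3200−1540)/3200 = 0.5188; (3200−1640)/3200 = 0.4875; (3200−2300)/3200 = 0.2812; (3200−2680)/3200 = 0.1625.
Squared: 0.6704; 0.6104; 0.2691; 0.2377; 0.0791; 0.0264.
Sum = 1.892969; P₂ = 1.892969 / 11 = 0.172.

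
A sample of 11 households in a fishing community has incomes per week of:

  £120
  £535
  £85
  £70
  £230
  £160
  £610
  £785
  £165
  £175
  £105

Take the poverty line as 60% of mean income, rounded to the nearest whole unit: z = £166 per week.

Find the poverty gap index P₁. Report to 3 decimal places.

Poor units: £70, £85, £105, £120, £160, £165 (q = 6 of N = 11).
Normalized shortfalls: (166−70)/166 = 0.5783; (166−85)/166 = 0.4880; (166−105)/166 = 0.3675; (166−120)/166 = 0.2771; (166−160)/166 = 0.0361; (166−165)/166 = 0.0060.
Sum of shortfalls = 1.753012; P₁ averages over all N: 1.753012 / 11 = 0.159.

0.159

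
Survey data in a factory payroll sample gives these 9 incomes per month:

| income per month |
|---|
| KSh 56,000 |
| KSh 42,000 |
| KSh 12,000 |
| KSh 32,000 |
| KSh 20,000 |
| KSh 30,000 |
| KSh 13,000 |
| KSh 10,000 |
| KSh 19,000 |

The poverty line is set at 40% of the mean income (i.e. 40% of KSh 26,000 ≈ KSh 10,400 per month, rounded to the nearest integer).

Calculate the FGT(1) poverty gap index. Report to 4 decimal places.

Below z: KSh 10,000 (q = 1 of N = 9).
Relative gaps: (10400−10000)/10400 = 0.0385.
Σ = 0.038462. Dividing by the full population N = 9 gives P₁ = 0.0043.

0.0043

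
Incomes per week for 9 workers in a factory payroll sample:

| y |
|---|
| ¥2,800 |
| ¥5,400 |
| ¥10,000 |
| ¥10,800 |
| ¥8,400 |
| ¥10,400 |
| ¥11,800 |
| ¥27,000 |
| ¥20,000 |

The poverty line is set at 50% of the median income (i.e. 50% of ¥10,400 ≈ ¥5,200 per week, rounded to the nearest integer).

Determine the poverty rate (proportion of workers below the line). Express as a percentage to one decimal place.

1 of the 9 workers have income below ¥5,200.
H = 1/9 = 11.1%.

11.1%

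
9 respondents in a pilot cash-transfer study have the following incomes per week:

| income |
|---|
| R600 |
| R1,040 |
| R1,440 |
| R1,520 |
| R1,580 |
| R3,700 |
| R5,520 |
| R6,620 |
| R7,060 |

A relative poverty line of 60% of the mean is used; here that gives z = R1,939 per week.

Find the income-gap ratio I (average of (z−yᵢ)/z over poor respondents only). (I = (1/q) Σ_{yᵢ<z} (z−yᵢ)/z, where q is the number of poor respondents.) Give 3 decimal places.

Below the line: R600, R1,040, R1,440, R1,520, R1,580 (q = 5 of N = 9).
Shortfall ratios (z−y)/z: 0.6906, 0.4636, 0.2573, 0.2161, 0.1851; sum = 1.812790.
The income-gap ratio divides by q (the poor only): 1.812790 / 5 = 0.363.

0.363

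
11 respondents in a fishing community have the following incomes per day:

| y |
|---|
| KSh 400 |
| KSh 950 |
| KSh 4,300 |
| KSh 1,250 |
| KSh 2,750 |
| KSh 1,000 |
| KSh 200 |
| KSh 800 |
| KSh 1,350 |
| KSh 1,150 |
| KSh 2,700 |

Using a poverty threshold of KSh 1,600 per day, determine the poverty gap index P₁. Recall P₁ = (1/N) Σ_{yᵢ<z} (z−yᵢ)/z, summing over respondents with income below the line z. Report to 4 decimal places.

0.3239

Incomes under z: KSh 200, KSh 400, KSh 800, KSh 950, KSh 1,000, KSh 1,150, KSh 1,250, KSh 1,350 (q = 8 of N = 11).
Shortfall ratios: (1600−200)/1600 = 0.8750; (1600−400)/1600 = 0.7500; (1600−800)/1600 = 0.5000; (1600−950)/1600 = 0.4062; (1600−1000)/1600 = 0.3750; (1600−1150)/1600 = 0.2812; (1600−1250)/1600 = 0.2188; (1600−1350)/1600 = 0.1562.
Σ = 3.562500. Dividing by the full population N = 11 gives P₁ = 0.3239.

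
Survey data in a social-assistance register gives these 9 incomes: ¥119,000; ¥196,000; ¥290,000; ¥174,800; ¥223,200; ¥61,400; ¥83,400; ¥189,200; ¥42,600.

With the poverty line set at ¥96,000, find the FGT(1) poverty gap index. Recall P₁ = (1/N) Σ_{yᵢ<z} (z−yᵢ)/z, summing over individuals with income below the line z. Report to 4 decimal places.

Below z: ¥42,600, ¥61,400, ¥83,400 (q = 3 of N = 9).
Shortfall ratios: (96000−42600)/96000 = 0.5563; (96000−61400)/96000 = 0.3604; (96000−83400)/96000 = 0.1313.
Σ = 1.047917. Dividing by the full population N = 9 gives P₁ = 0.1164.

0.1164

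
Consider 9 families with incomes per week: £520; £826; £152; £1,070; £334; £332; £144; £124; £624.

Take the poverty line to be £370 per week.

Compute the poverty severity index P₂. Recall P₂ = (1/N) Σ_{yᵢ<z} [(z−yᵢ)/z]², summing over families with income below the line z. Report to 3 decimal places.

Poor units: £124, £144, £152, £332, £334 (q = 5 of N = 9).
Relative gaps: (370−124)/370 = 0.6649; (370−144)/370 = 0.6108; (370−152)/370 = 0.5892; (370−332)/370 = 0.1027; (370−334)/370 = 0.0973.
Squared: 0.4420; 0.3731; 0.3471; 0.0105; 0.0095.
Sum = 1.182294; P₂ = 1.182294 / 9 = 0.131.

0.131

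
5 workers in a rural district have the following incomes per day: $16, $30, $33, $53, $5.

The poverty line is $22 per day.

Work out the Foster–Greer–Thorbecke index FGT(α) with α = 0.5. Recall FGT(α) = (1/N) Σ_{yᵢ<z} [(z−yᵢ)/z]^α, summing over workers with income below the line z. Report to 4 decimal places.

0.2803

Incomes under z: $5, $16 (q = 2 of N = 5).
Relative gaps: (22−5)/22 = 0.7727; (22−16)/22 = 0.2727.
Raised to α = 0.5: 0.87905; 0.52223.
Sum = 1.401282; FGT(0.5) = 1.401282 / 5 = 0.2803.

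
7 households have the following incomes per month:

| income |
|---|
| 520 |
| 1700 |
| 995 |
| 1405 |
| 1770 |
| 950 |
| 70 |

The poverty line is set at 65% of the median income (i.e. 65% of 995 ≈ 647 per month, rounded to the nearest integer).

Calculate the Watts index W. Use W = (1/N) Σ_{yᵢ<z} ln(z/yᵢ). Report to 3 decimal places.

Below the line: 70, 520 (q = 2 of N = 7).
Log shortfalls: ln(647/70) = 2.2239; ln(647/520) = 0.2185.
W = 2.442369 / 7 = 0.349.

0.349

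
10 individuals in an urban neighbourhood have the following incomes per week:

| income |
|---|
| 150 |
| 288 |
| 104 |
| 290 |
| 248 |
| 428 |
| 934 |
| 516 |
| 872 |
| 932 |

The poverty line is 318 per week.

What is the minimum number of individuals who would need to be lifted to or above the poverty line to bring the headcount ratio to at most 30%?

Currently q = 5 of N = 10 are below the line (H = 0.500).
A headcount ratio of at most 30% allows at most ⌊0.30 × 10⌋ = 3 poor individuals.
So at least 5 − 3 = 2 must be lifted.

2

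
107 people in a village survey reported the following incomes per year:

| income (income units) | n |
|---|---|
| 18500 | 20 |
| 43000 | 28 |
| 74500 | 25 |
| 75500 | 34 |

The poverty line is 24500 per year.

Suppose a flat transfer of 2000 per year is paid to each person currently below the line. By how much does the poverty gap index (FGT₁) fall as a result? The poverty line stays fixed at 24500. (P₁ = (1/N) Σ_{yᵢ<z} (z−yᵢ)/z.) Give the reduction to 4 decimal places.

Before: below the line — 20×18500; poverty gap index (FGT₁) = 0.045775.
After the 2000 transfer: below the line — 20×20500; poverty gap index (FGT₁) = 0.030517.
Reduction = 0.045775 − 0.030517 = 0.0153.

0.0153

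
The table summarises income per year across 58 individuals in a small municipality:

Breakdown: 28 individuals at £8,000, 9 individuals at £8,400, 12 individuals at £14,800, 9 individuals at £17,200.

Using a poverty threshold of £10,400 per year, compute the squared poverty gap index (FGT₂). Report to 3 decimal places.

0.031

Incomes under z: 28×£8,000, 9×£8,400 (q = 37 of N = 58).
Relative gaps: (10400−8000)/10400 = 0.2308 (×28); (10400−8400)/10400 = 0.1923 (×9).
Squared: 0.0533 (×28); 0.0370 (×9).
Sum = 1.823964; P₂ = 1.823964 / 58 = 0.031.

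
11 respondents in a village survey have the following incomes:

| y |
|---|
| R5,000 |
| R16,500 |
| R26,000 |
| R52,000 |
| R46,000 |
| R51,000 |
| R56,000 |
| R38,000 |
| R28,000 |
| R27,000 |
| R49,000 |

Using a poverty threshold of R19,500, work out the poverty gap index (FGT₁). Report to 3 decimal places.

0.082

Below the line: R5,000, R16,500 (q = 2 of N = 11).
Shortfall ratios: (19500−5000)/19500 = 0.7436; (19500−16500)/19500 = 0.1538.
Σ = 0.897436. Dividing by the full population N = 11 gives P₁ = 0.082.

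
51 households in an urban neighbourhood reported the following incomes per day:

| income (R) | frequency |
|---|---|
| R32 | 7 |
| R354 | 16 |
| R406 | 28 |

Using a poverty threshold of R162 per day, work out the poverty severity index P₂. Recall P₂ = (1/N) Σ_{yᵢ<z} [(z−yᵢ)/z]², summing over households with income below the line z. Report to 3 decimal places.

Poor units: 7×R32 (q = 7 of N = 51).
Shortfall ratios: (162−32)/162 = 0.8025 (×7).
Squared: 0.6440 (×7).
Sum = 4.507697; P₂ = 4.507697 / 51 = 0.088.

0.088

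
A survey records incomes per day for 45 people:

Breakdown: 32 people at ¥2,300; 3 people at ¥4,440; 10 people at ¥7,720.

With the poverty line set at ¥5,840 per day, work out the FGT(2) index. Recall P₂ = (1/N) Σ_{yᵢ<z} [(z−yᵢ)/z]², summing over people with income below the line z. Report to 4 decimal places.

Below the line: 32×¥2,300, 3×¥4,440 (q = 35 of N = 45).
Normalized shortfalls: (5840−2300)/5840 = 0.6062 (×32); (5840−4440)/5840 = 0.2397 (×3).
Squared: 0.3674 (×32); 0.0575 (×3).
Sum = 11.930334; P₂ = 11.930334 / 45 = 0.2651.

0.2651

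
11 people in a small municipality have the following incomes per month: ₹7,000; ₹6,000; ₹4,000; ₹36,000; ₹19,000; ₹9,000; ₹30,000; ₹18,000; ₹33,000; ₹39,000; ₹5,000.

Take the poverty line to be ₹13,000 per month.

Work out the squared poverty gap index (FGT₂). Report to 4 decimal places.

0.1323

Below the line: ₹4,000, ₹5,000, ₹6,000, ₹7,000, ₹9,000 (q = 5 of N = 11).
Gap ratios (z−y)/z: (13000−4000)/13000 = 0.6923; (13000−5000)/13000 = 0.6154; (13000−6000)/13000 = 0.5385; (13000−7000)/13000 = 0.4615; (13000−9000)/13000 = 0.3077.
Squared: 0.4793; 0.3787; 0.2899; 0.2130; 0.0947.
Sum = 1.455621; P₂ = 1.455621 / 11 = 0.1323.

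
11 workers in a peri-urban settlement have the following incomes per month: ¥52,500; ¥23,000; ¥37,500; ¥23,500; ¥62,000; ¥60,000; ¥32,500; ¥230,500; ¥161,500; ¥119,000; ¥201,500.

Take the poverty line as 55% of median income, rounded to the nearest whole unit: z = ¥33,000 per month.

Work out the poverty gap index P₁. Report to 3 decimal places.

Below the line: ¥23,000, ¥23,500, ¥32,500 (q = 3 of N = 11).
Shortfall ratios: (33000−23000)/33000 = 0.3030; (33000−23500)/33000 = 0.2879; (33000−32500)/33000 = 0.0152.
Σ = 0.606061. Dividing by the full population N = 11 gives P₁ = 0.055.

0.055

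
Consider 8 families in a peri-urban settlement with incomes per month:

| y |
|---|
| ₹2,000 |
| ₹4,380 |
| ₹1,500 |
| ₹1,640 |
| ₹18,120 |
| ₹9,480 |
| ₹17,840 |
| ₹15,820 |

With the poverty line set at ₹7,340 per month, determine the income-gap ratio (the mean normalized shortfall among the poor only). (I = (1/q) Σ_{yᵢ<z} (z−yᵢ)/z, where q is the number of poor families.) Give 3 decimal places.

0.676

Below the line: ₹1,500, ₹1,640, ₹2,000, ₹4,380 (q = 4 of N = 8).
Shortfall ratios (z−y)/z: 0.7956, 0.7766, 0.7275, 0.4033; sum = 2.702997.
The income-gap ratio divides by q (the poor only): 2.702997 / 4 = 0.676.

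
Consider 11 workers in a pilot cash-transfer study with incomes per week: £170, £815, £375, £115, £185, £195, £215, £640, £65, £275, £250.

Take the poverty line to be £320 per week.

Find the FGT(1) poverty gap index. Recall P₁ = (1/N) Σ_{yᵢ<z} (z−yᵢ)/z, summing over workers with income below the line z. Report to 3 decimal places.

Poor units: £65, £115, £170, £185, £195, £215, £250, £275 (q = 8 of N = 11).
Normalized shortfalls: (320−65)/320 = 0.7969; (320−115)/320 = 0.6406; (320−170)/320 = 0.4688; (320−185)/320 = 0.4219; (320−195)/320 = 0.3906; (320−215)/320 = 0.3281; (320−250)/320 = 0.2188; (320−275)/320 = 0.1406.
Σ = 3.406250. Dividing by the full population N = 11 gives P₁ = 0.310.

0.310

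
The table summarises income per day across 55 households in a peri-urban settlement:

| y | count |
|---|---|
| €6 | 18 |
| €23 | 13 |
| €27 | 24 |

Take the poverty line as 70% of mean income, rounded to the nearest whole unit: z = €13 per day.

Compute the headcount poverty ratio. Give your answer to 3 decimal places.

18 of the 55 households have income below €13.
H = 18/55 = 0.327.

0.327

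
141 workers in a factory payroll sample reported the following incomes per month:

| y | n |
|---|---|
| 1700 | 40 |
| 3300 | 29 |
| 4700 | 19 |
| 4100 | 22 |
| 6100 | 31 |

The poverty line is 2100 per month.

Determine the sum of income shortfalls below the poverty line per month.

Below z: 40×1700 (q = 40 of N = 141).
Individual gaps: 40×(2100−1700) = 16000.
Aggregate gap = 16000.

16000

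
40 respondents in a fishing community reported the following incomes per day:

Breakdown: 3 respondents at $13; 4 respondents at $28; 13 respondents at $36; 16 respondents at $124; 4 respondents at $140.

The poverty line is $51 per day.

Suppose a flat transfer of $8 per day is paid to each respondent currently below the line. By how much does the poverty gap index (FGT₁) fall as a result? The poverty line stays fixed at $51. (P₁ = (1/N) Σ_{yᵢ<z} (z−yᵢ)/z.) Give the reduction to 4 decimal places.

0.0784

Before: below the line — 3×$13, 4×$28, 13×$36; poverty gap index (FGT₁) = 0.196569.
After the $8 transfer: below the line — 3×$21, 4×$36, 13×$44; poverty gap index (FGT₁) = 0.118137.
Reduction = 0.196569 − 0.118137 = 0.0784.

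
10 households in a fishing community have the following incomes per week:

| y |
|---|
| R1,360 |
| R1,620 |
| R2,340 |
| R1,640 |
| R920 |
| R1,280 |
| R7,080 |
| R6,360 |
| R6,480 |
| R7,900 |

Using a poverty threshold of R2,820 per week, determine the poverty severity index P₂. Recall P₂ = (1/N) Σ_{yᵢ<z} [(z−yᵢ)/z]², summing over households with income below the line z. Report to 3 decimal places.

Below z: R920, R1,280, R1,360, R1,620, R1,640, R2,340 (q = 6 of N = 10).
Relative gaps: (2820−920)/2820 = 0.6738; (2820−1280)/2820 = 0.5461; (2820−1360)/2820 = 0.5177; (2820−1620)/2820 = 0.4255; (2820−1640)/2820 = 0.4184; (2820−2340)/2820 = 0.1702.
Squared: 0.4540; 0.2982; 0.2680; 0.1811; 0.1751; 0.0290.
Sum = 1.405362; P₂ = 1.405362 / 10 = 0.141.

0.141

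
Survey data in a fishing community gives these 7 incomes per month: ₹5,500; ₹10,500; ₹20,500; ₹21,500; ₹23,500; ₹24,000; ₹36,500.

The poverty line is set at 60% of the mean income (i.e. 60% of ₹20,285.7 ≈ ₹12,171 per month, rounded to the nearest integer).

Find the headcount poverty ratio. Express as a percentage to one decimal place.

2 of the 7 households have income below ₹12,171.
H = 2/7 = 28.6%.

28.6%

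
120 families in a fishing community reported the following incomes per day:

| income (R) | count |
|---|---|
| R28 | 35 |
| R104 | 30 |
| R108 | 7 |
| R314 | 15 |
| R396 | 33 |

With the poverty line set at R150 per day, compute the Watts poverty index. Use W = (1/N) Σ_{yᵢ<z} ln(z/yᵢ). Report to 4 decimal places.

Poor units: 35×R28, 30×R104, 7×R108 (q = 72 of N = 120).
ln(z/y) terms: ln(150/28) = 1.6784 (×35); ln(150/104) = 0.3662 (×30); ln(150/108) = 0.3285 (×7).
W = 72.031938 / 120 = 0.6003.

0.6003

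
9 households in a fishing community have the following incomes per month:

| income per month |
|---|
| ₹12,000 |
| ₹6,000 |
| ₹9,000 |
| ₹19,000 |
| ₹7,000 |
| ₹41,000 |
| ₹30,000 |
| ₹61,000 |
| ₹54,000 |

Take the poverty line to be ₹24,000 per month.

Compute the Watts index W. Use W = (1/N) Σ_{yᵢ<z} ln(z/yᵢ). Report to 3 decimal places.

Below the line: ₹6,000, ₹7,000, ₹9,000, ₹12,000, ₹19,000 (q = 5 of N = 9).
ln(z/y) terms: ln(24000/6000) = 1.3863; ln(24000/7000) = 1.2321; ln(24000/9000) = 0.9808; ln(24000/12000) = 0.6931; ln(24000/19000) = 0.2336.
W = 4.526029 / 9 = 0.503.

0.503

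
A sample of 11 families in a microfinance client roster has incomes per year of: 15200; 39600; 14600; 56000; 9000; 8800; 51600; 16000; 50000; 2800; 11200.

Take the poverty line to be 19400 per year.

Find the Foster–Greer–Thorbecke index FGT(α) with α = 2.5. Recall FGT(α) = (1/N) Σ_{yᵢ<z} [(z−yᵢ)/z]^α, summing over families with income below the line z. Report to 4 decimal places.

0.1172

Poor units: 2800, 8800, 9000, 11200, 14600, 15200, 16000 (q = 7 of N = 11).
Gap ratios (z−y)/z: (19400−2800)/19400 = 0.8557; (19400−8800)/19400 = 0.5464; (19400−9000)/19400 = 0.5361; (19400−11200)/19400 = 0.4227; (19400−14600)/19400 = 0.2474; (19400−15200)/19400 = 0.2165; (19400−16000)/19400 = 0.1753.
Raised to α = 2.5: 0.67728; 0.22068; 0.21042; 0.11615; 0.03045; 0.02181; 0.01286.
Sum = 1.289642; FGT(2.5) = 1.289642 / 11 = 0.1172.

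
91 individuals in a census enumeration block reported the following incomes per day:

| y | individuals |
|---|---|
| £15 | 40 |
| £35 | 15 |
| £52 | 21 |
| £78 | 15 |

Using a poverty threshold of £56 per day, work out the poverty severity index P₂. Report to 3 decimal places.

0.260

Below z: 40×£15, 15×£35, 21×£52 (q = 76 of N = 91).
Gap ratios (z−y)/z: (56−15)/56 = 0.7321 (×40); (56−35)/56 = 0.3750 (×15); (56−52)/56 = 0.0714 (×21).
Squared: 0.5360 (×40); 0.1406 (×15); 0.0051 (×21).
Sum = 23.657844; P₂ = 23.657844 / 91 = 0.260.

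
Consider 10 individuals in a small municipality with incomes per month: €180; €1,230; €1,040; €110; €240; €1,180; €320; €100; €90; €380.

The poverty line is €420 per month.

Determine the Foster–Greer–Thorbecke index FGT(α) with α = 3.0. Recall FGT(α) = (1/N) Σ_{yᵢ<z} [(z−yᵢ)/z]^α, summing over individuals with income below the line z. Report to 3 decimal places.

0.161

Below z: €90, €100, €110, €180, €240, €320, €380 (q = 7 of N = 10).
Shortfall ratios: (420−90)/420 = 0.7857; (420−100)/420 = 0.7619; (420−110)/420 = 0.7381; (420−180)/420 = 0.5714; (420−240)/420 = 0.4286; (420−320)/420 = 0.2381; (420−380)/420 = 0.0952.
Raised to α = 3.0: 0.48506; 0.44228; 0.40210; 0.18659; 0.07872; 0.01350; 0.00086.
Sum = 1.609113; FGT(3.0) = 1.609113 / 10 = 0.161.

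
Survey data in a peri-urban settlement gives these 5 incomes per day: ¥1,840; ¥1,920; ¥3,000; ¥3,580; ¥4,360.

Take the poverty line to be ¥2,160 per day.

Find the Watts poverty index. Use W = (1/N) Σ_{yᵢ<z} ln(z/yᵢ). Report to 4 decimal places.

Poor units: ¥1,840, ¥1,920 (q = 2 of N = 5).
ln(z/y) terms: ln(2160/1840) = 0.1603; ln(2160/1920) = 0.1178.
W = 0.278126 / 5 = 0.0556.

0.0556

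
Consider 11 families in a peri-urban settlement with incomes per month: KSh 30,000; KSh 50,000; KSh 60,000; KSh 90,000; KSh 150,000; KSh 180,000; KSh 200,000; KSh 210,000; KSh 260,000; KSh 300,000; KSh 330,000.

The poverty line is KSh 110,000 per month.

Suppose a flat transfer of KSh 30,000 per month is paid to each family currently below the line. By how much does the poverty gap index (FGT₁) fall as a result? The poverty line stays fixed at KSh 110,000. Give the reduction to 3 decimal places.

0.091

Before: below the line — KSh 30,000, KSh 50,000, KSh 60,000, KSh 90,000; poverty gap index (FGT₁) = 0.17355.
After the KSh 30,000 transfer: below the line — KSh 60,000, KSh 80,000, KSh 90,000; poverty gap index (FGT₁) = 0.08264.
Reduction = 0.17355 − 0.08264 = 0.091.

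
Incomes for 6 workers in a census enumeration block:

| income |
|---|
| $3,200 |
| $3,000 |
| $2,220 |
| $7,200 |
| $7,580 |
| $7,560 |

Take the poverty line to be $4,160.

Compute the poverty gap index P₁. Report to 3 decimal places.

Below the line: $2,220, $3,000, $3,200 (q = 3 of N = 6).
Normalized shortfalls: (4160−2220)/4160 = 0.4663; (4160−3000)/4160 = 0.2788; (4160−3200)/4160 = 0.2308.
Σ = 0.975962. Dividing by the full population N = 6 gives P₁ = 0.163.

0.163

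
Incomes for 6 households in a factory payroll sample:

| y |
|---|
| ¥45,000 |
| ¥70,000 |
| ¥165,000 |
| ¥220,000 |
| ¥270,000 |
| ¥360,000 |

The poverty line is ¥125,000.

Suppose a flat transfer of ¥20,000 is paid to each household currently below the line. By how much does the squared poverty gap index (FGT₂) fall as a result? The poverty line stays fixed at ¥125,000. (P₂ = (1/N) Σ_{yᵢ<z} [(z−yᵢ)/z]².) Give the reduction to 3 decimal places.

Before: below the line — ¥45,000, ¥70,000; squared poverty gap index (FGT₂) = 0.10053.
After the ¥20,000 transfer: below the line — ¥65,000, ¥90,000; squared poverty gap index (FGT₂) = 0.05147.
Reduction = 0.10053 − 0.05147 = 0.049.

0.049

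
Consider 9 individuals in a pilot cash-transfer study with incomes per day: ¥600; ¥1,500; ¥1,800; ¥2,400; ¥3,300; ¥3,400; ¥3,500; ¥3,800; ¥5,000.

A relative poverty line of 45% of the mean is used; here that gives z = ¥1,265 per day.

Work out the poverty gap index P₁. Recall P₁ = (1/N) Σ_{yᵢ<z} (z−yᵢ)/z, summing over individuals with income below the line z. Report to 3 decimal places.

Below the line: ¥600 (q = 1 of N = 9).
Normalized shortfalls: (1265−600)/1265 = 0.5257.
Σ = 0.525692. Dividing by the full population N = 9 gives P₁ = 0.058.

0.058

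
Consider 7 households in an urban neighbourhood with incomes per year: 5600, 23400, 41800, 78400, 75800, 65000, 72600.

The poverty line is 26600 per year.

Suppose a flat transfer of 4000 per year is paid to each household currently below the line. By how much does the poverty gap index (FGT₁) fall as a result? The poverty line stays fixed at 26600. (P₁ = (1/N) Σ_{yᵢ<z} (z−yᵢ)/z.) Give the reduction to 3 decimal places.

0.039

Before: below the line — 5600, 23400; poverty gap index (FGT₁) = 0.12997.
After the 4000 transfer: below the line — 9600; poverty gap index (FGT₁) = 0.09130.
Reduction = 0.12997 − 0.09130 = 0.039.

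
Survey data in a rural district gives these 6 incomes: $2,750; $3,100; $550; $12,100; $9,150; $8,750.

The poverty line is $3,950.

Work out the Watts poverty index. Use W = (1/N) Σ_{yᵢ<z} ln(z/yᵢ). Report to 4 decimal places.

Below the line: $550, $2,750, $3,100 (q = 3 of N = 6).
ln(z/y) terms: ln(3950/550) = 1.9716; ln(3950/2750) = 0.3621; ln(3950/3100) = 0.2423.
W = 2.575981 / 6 = 0.4293.

0.4293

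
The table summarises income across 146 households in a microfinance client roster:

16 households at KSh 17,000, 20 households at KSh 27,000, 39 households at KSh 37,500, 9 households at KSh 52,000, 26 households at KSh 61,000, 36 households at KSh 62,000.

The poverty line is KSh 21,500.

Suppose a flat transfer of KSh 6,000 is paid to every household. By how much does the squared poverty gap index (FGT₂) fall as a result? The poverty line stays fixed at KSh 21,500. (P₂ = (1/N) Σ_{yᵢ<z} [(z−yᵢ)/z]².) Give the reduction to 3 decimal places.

Before: below the line — 16×KSh 17,000; squared poverty gap index (FGT₂) = 0.00480.
After the KSh 6,000 transfer: below the line — none; squared poverty gap index (FGT₂) = 0.00000.
Reduction = 0.00480 − 0.00000 = 0.005.

0.005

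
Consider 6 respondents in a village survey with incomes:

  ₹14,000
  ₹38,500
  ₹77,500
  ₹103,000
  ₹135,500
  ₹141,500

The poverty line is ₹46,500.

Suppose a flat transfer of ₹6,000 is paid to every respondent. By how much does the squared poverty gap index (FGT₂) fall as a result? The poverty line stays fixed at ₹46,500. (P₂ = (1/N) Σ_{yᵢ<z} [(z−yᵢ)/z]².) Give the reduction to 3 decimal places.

0.032

Before: below the line — ₹14,000, ₹38,500; squared poverty gap index (FGT₂) = 0.08635.
After the ₹6,000 transfer: below the line — ₹20,000, ₹44,500; squared poverty gap index (FGT₂) = 0.05444.
Reduction = 0.08635 − 0.05444 = 0.032.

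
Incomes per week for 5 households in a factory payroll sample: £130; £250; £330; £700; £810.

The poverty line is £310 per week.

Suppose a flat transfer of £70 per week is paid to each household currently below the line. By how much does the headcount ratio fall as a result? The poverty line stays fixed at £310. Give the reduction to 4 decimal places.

Before: below the line — £130, £250; headcount ratio = 0.400000.
After the £70 transfer: below the line — £200; headcount ratio = 0.200000.
Reduction = 0.400000 − 0.200000 = 0.2000.

0.2000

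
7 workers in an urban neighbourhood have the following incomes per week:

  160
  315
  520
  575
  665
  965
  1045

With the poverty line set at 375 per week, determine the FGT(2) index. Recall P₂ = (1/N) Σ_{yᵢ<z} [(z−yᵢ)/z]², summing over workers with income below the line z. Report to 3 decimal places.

0.051

Below the line: 160, 315 (q = 2 of N = 7).
Gap ratios (z−y)/z: (375−160)/375 = 0.5733; (375−315)/375 = 0.1600.
Squared: 0.3287; 0.0256.
Sum = 0.354311; P₂ = 0.354311 / 7 = 0.051.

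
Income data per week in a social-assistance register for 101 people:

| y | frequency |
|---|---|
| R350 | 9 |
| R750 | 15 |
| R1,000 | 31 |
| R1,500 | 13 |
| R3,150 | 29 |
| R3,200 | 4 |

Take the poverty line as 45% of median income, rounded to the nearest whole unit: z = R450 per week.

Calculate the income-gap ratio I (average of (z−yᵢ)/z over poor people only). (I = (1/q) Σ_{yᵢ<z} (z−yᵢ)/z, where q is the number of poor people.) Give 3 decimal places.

0.222

Incomes under z: 9×R350 (q = 9 of N = 101).
Shortfall ratios (z−y)/z: 0.2222 (×9); sum = 2.000000.
I averages over the q = 9 poor units only: 2.000000 / 9 = 0.222.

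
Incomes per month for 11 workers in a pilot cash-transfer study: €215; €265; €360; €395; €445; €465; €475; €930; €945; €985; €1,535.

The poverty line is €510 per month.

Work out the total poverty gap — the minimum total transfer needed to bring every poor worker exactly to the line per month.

Incomes under z: €215, €265, €360, €395, €445, €465, €475 (q = 7 of N = 11).
Individual gaps: 510−215 = 295; 510−265 = 245; 510−360 = 150; 510−395 = 115; 510−445 = 65; 510−465 = 45; 510−475 = 35.
Aggregate gap = €950.

€950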